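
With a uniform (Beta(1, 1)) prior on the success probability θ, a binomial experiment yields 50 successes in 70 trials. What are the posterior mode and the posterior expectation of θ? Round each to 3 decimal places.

Posterior: Beta(1+50, 1+20) = Beta(51, 21).
Mode = (51−1)/(51+21−2) = 50/70 = 0.714.
Mean = 51/(51+21) = 51/72 = 0.708.
The mean is pulled below the mode by the posterior's left skew.

MAP: 0.714. Posterior mean: 0.708.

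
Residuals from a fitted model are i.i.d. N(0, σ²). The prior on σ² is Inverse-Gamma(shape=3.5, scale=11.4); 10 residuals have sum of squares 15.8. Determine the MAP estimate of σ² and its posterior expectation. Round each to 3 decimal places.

Posterior: Inverse-Gamma(shape = 3.5+10/2 = 8.5, scale = 11.4+15.8/2 = 19.3).
Mode = β/(α+1) = 19.3/9.5 = 2.032.
Mean = β/(α−1) = 19.3/7.5 = 2.573.

MAP estimate = 2.032, posterior expectation = 2.573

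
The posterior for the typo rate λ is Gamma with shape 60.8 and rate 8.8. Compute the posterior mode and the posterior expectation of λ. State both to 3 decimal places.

MAP = 6.795; posterior mean = 6.909

Mode = (α−1)/β = 59.8/8.8 = 6.795.
Mean = α/β = 60.8/8.8 = 6.909.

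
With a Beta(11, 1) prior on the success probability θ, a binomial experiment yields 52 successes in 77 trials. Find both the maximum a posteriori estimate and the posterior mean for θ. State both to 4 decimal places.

Posterior: Beta(11+52, 1+25) = Beta(63, 26).
Mode = (63−1)/(63+26−2) = 62/87 = 0.7126.
Mean = 63/(63+26) = 63/89 = 0.7079.

MAP = 0.7126; posterior mean = 0.7079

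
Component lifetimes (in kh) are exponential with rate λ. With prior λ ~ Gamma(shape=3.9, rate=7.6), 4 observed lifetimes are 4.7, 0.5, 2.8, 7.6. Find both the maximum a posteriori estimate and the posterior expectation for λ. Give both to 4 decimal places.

Σ times = 15.6. Posterior: Gamma(shape = 3.9+4 = 7.9, rate = 7.6+15.6 = 23.2).
Mode = (α−1)/β = 6.9/23.2 = 0.2974.
Mean = α/β = 7.9/23.2 = 0.3405.
The mean is pulled above the mode by the posterior's right skew.

λ_MAP = 0.2974, E[λ|data] = 0.3405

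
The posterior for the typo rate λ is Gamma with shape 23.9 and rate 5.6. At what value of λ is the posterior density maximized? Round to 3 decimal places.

4.089

Mode = (α−1)/β = 22.9/5.6 = 4.089.
Mean = α/β = 23.9/5.6 = 4.268.
This is the posterior mode — the MAP estimate.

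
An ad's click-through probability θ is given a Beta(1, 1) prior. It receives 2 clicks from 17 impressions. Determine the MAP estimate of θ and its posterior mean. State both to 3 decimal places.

MAP = 0.118, posterior mean = 0.158

Posterior: Beta(1+2, 1+15) = Beta(3, 16).
Mode = (3−1)/(3+16−2) = 2/17 = 0.118.
Mean = 3/(3+16) = 3/19 = 0.158.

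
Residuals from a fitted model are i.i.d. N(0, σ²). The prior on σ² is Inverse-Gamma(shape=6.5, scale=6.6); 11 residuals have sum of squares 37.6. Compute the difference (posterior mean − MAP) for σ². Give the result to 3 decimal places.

0.355

Posterior: Inverse-Gamma(shape = 6.5+11/2 = 12.0, scale = 6.6+37.6/2 = 25.4).
Mode = β/(α+1) = 25.4/13.0 = 1.954.
Mean = β/(α−1) = 25.4/11.0 = 2.309.
Difference = 2.309 − 1.954 = 0.355.
The mean is pulled above the mode by the posterior's right skew.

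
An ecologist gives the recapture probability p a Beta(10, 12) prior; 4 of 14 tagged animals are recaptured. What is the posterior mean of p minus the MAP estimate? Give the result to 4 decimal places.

0.0065

Posterior: Beta(10+4, 12+10) = Beta(14, 22).
Mode = (14−1)/(14+22−2) = 13/34 = 0.3824.
Mean = 14/(14+22) = 14/36 = 0.3889.
Difference = 0.3889 − 0.3824 = 0.0065.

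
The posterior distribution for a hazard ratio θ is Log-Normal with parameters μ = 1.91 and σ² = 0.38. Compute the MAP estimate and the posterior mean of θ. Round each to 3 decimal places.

MAP = 4.618; posterior mean = 8.166

Mode = exp(μ − σ²) = exp(1.53) = 4.618.
Mean = exp(μ + σ²/2) = exp(2.100) = 8.166.
The mean is pulled above the mode by the posterior's right skew.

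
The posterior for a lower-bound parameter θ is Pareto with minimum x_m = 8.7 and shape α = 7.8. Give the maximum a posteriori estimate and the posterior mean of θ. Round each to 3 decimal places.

MAP: 8.700. Posterior mean: 9.979.

The Pareto density is strictly decreasing on [x_m, ∞), so the mode is x_m = 8.700.
Mean = α·x_m/(α−1) = 7.8·8.7/6.8 = 9.979.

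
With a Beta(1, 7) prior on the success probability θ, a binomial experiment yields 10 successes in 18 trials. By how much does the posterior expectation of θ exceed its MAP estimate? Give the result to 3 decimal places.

Posterior: Beta(1+10, 7+8) = Beta(11, 15).
Mode = (11−1)/(11+15−2) = 10/24 = 0.417.
Mean = 11/(11+15) = 11/26 = 0.423.
Difference = 0.423 − 0.417 = 0.006.

0.006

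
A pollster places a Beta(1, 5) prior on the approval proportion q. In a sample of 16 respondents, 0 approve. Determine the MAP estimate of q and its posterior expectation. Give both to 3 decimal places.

Posterior: Beta(1+0, 5+16) = Beta(1, 21).
Since α = 1 ≤ 1 and β > 1, the Beta density is monotone decreasing on [0,1]; the mode is at 0.
Mean = 1/(1+21) = 0.045.
Mean > mode: the posterior has a right tail.

MAP estimate = 0.000, posterior expectation = 0.045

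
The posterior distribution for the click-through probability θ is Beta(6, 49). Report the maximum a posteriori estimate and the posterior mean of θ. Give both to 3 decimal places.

maximum a posteriori estimate = 0.094, posterior mean = 0.109

Mode = (6−1)/(6+49−2) = 5/53 = 0.094.
Mean = 6/(6+49) = 6/55 = 0.109.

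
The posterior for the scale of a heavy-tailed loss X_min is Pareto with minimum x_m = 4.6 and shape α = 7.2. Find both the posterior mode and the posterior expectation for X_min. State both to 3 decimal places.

The Pareto density is strictly decreasing on [x_m, ∞), so the mode is x_m = 4.600.
Mean = α·x_m/(α−1) = 7.2·4.6/6.2 = 5.342.
The posterior is right-skewed, so the mean exceeds the mode.

MAP = 4.600; posterior mean = 5.342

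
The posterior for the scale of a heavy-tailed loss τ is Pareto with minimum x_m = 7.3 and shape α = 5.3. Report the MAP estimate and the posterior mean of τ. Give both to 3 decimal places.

MAP estimate = 7.300, posterior mean = 8.998

The Pareto density is strictly decreasing on [x_m, ∞), so the mode is x_m = 7.300.
Mean = α·x_m/(α−1) = 5.3·7.3/4.3 = 8.998.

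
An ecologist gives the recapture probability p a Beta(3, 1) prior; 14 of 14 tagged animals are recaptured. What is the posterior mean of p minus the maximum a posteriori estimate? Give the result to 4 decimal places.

Posterior: Beta(3+14, 1+0) = Beta(17, 1).
Since β = 1 ≤ 1 and α > 1, the Beta density is monotone increasing on [0,1]; the mode is at 1.
Mean = 17/(17+1) = 0.9444.
Difference = 0.9444 − 1.0000 = -0.0556.
Left-skewed posterior ⇒ mean < mode.

-0.0556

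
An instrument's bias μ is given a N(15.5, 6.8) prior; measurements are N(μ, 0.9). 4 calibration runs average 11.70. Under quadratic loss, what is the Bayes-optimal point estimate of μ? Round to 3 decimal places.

Posterior for μ is Normal. Precision-weighted mean: (1/6.8·15.5 + 4/0.9·11.70) / (1/6.8 + 4/0.9) = 11.822.
A Normal posterior is symmetric, so mode = mean.
Quadratic loss ⇒ the optimal estimator is the posterior mean.

11.822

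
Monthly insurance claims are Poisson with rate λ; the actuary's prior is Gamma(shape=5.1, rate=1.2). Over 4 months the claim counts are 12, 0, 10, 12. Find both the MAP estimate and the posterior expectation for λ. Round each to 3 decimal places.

λ_MAP = 7.327, E[λ|data] = 7.519

Σ counts = 34. Posterior: Gamma(shape = 5.1+34 = 39.1, rate = 1.2+4 = 5.2).
Mode = (α−1)/β = 38.1/5.2 = 7.327.
Mean = α/β = 39.1/5.2 = 7.519.
Mean > mode: the posterior has a right tail.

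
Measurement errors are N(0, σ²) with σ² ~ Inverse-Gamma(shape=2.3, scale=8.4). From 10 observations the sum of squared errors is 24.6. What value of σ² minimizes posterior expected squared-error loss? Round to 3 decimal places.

3.286

Posterior: Inverse-Gamma(shape = 2.3+10/2 = 7.3, scale = 8.4+24.6/2 = 20.7).
Mode = β/(α+1) = 20.7/8.3 = 2.494.
Mean = β/(α−1) = 20.7/6.3 = 3.286.
Squared-error loss ⇒ the optimal estimator is the posterior mean.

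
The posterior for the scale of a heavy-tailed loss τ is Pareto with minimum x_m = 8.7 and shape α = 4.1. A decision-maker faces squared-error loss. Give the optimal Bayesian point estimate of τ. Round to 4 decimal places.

The Pareto density is strictly decreasing on [x_m, ∞), so the mode is x_m = 8.7000.
Mean = α·x_m/(α−1) = 4.1·8.7/3.1 = 11.5065.
Squared-error loss ⇒ the optimal estimator is the posterior mean.

11.5065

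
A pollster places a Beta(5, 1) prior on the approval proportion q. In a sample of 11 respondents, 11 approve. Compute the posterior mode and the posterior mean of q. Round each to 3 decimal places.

q_MAP = 1.000, E[q|data] = 0.941

Posterior: Beta(5+11, 1+0) = Beta(16, 1).
Since β = 1 ≤ 1 and α > 1, the Beta density is monotone increasing on [0,1]; the mode is at 1.
Mean = 16/(16+1) = 0.941.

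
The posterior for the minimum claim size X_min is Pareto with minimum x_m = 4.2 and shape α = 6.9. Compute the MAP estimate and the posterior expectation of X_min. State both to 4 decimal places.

The Pareto density is strictly decreasing on [x_m, ∞), so the mode is x_m = 4.2000.
Mean = α·x_m/(α−1) = 6.9·4.2/5.9 = 4.9119.

MAP = 4.2000; posterior mean = 4.9119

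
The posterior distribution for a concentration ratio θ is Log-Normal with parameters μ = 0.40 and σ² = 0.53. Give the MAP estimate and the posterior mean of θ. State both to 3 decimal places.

Mode = exp(μ − σ²) = exp(-0.13) = 0.878.
Mean = exp(μ + σ²/2) = exp(0.665) = 1.944.

MAP = 0.878, posterior mean = 1.944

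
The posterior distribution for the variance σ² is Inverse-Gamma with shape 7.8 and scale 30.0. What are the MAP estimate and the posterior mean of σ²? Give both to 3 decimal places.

MAP = 3.409; posterior mean = 4.412

Mode = β/(α+1) = 30.0/8.8 = 3.409.
Mean = β/(α−1) = 30.0/6.8 = 4.412.
Mean > mode: the posterior has a right tail.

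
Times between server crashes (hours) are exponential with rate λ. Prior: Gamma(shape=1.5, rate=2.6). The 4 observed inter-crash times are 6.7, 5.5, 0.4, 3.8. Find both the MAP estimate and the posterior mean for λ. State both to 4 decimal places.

MAP estimate = 0.2368, posterior mean = 0.2895

Σ times = 16.4. Posterior: Gamma(shape = 1.5+4 = 5.5, rate = 2.6+16.4 = 19.0).
Mode = (α−1)/β = 4.5/19.0 = 0.2368.
Mean = α/β = 5.5/19.0 = 0.2895.
Right-skewed posterior ⇒ mode < mean.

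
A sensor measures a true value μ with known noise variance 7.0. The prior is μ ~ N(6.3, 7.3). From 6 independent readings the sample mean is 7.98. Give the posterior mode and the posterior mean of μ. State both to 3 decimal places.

Posterior for μ is Normal. Precision-weighted mean: (1/7.3·6.3 + 6/7.0·7.98) / (1/7.3 + 6/7.0) = 7.749.
A Normal posterior is symmetric, so mode = mean.

μ_MAP = 7.749, E[μ|data] = 7.749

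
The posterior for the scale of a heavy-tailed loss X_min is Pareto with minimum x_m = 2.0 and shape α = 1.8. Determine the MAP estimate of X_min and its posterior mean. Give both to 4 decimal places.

X_min_MAP = 2.0000, E[X_min|data] = 4.5000

The Pareto density is strictly decreasing on [x_m, ∞), so the mode is x_m = 2.0000.
Mean = α·x_m/(α−1) = 1.8·2.0/0.8 = 4.5000.
The posterior is right-skewed, so the mean exceeds the mode.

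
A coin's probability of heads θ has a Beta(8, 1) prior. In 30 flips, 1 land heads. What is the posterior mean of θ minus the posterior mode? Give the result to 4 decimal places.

Posterior: Beta(8+1, 1+29) = Beta(9, 30).
Mode = (9−1)/(9+30−2) = 8/37 = 0.2162.
Mean = 9/(9+30) = 9/39 = 0.2308.
Difference = 0.2308 − 0.2162 = 0.0146.
Right-skewed posterior ⇒ mode < mean.

0.0146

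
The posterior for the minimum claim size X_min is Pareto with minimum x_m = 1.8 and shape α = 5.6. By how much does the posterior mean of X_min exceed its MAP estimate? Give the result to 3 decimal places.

The Pareto density is strictly decreasing on [x_m, ∞), so the mode is x_m = 1.800.
Mean = α·x_m/(α−1) = 5.6·1.8/4.6 = 2.191.
Difference = 2.191 − 1.800 = 0.391.

0.391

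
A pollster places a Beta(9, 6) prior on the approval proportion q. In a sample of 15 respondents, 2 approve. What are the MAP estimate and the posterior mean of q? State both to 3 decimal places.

Posterior: Beta(9+2, 6+13) = Beta(11, 19).
Mode = (11−1)/(11+19−2) = 10/28 = 0.357.
Mean = 11/(11+19) = 11/30 = 0.367.
Right-skewed posterior ⇒ mode < mean.

MAP: 0.357. Posterior mean: 0.367.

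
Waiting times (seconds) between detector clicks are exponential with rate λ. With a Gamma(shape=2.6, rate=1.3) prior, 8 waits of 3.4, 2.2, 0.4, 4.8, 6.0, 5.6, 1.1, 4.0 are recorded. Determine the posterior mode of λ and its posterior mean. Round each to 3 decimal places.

Σ times = 27.5. Posterior: Gamma(shape = 2.6+8 = 10.6, rate = 1.3+27.5 = 28.8).
Mode = (α−1)/β = 9.6/28.8 = 0.333.
Mean = α/β = 10.6/28.8 = 0.368.

MAP = 0.333, posterior mean = 0.368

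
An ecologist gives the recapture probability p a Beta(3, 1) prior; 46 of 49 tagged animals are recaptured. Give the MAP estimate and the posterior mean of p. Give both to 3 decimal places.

Posterior: Beta(3+46, 1+3) = Beta(49, 4).
Mode = (49−1)/(49+4−2) = 48/51 = 0.941.
Mean = 49/(49+4) = 49/53 = 0.925.
Left-skewed posterior ⇒ mean < mode.

p_MAP = 0.941, E[p|data] = 0.925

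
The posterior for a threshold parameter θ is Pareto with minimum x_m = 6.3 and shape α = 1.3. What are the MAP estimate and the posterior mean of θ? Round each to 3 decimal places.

MAP = 6.300; posterior mean = 27.300

The Pareto density is strictly decreasing on [x_m, ∞), so the mode is x_m = 6.300.
Mean = α·x_m/(α−1) = 1.3·6.3/0.3 = 27.300.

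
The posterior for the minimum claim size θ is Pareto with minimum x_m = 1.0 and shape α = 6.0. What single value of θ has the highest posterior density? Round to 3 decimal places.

1.000

The Pareto density is strictly decreasing on [x_m, ∞), so the mode is x_m = 1.000.
Mean = α·x_m/(α−1) = 6.0·1.0/5.0 = 1.200.
This is the posterior mode — the MAP estimate.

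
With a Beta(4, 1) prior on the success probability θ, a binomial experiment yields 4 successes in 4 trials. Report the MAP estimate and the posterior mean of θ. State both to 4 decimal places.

Posterior: Beta(4+4, 1+0) = Beta(8, 1).
Since β = 1 ≤ 1 and α > 1, the Beta density is monotone increasing on [0,1]; the mode is at 1.
Mean = 8/(8+1) = 0.8889.

MAP = 1.0000, posterior mean = 0.8889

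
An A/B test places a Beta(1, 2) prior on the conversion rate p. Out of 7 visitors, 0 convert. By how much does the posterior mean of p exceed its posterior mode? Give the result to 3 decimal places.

0.100

Posterior: Beta(1+0, 2+7) = Beta(1, 9).
Since α = 1 ≤ 1 and β > 1, the Beta density is monotone decreasing on [0,1]; the mode is at 0.
Mean = 1/(1+9) = 0.100.
Difference = 0.100 − 0.000 = 0.100.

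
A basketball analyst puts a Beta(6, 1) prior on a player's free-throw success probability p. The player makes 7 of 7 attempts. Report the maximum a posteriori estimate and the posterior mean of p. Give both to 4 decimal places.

Posterior: Beta(6+7, 1+0) = Beta(13, 1).
Since β = 1 ≤ 1 and α > 1, the Beta density is monotone increasing on [0,1]; the mode is at 1.
Mean = 13/(13+1) = 0.9286.

MAP: 1.0000. Posterior mean: 0.9286.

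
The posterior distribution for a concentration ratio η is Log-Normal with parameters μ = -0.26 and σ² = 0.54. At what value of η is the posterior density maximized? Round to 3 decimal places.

Mode = exp(μ − σ²) = exp(-0.80) = 0.449.
Mean = exp(μ + σ²/2) = exp(0.010) = 1.010.
This is the posterior mode — the MAP estimate.

0.449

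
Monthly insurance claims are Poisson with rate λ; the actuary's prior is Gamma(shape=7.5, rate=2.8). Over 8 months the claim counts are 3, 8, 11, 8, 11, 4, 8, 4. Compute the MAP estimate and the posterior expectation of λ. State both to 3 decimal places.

MAP: 5.880. Posterior mean: 5.972.

Σ counts = 57. Posterior: Gamma(shape = 7.5+57 = 64.5, rate = 2.8+8 = 10.8).
Mode = (α−1)/β = 63.5/10.8 = 5.880.
Mean = α/β = 64.5/10.8 = 5.972.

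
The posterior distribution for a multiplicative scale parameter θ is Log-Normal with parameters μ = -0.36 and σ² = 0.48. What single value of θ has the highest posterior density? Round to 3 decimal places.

0.432

Mode = exp(μ − σ²) = exp(-0.84) = 0.432.
Mean = exp(μ + σ²/2) = exp(-0.120) = 0.887.
This is the posterior mode — the MAP estimate.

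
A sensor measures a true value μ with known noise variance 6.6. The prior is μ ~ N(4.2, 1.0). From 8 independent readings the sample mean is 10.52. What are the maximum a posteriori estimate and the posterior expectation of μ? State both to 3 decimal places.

μ_MAP = 7.663, E[μ|data] = 7.663

Posterior for μ is Normal. Precision-weighted mean: (1/1.0·4.2 + 8/6.6·10.52) / (1/1.0 + 8/6.6) = 7.663.
A Normal posterior is symmetric, so mode = mean.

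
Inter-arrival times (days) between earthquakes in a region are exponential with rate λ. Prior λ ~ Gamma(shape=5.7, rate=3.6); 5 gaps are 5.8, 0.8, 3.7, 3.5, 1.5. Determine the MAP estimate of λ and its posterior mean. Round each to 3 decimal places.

MAP: 0.513. Posterior mean: 0.566.

Σ times = 15.3. Posterior: Gamma(shape = 5.7+5 = 10.7, rate = 3.6+15.3 = 18.9).
Mode = (α−1)/β = 9.7/18.9 = 0.513.
Mean = α/β = 10.7/18.9 = 0.566.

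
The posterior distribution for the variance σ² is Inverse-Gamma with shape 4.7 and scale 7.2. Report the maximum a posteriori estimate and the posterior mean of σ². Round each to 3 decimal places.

σ²_MAP = 1.263, E[σ²|data] = 1.946

Mode = β/(α+1) = 7.2/5.7 = 1.263.
Mean = β/(α−1) = 7.2/3.7 = 1.946.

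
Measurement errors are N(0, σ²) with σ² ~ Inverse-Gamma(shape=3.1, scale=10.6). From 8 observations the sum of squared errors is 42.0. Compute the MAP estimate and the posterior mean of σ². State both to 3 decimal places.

MAP: 3.901. Posterior mean: 5.180.

Posterior: Inverse-Gamma(shape = 3.1+8/2 = 7.1, scale = 10.6+42.0/2 = 31.6).
Mode = β/(α+1) = 31.6/8.1 = 3.901.
Mean = β/(α−1) = 31.6/6.1 = 5.180.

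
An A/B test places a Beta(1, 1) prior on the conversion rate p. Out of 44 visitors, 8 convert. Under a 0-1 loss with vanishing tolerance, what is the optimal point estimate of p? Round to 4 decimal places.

0.1818

Posterior: Beta(1+8, 1+36) = Beta(9, 37).
Mode = (9−1)/(9+37−2) = 8/44 = 0.1818.
With a flat prior the MAP equals the MLE, 8/44.
Mean = 9/(9+37) = 9/46 = 0.1957.
This is the posterior mode — the MAP estimate.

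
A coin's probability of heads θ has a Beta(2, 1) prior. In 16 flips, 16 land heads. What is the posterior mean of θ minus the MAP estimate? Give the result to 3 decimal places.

-0.053

Posterior: Beta(2+16, 1+0) = Beta(18, 1).
Since β = 1 ≤ 1 and α > 1, the Beta density is monotone increasing on [0,1]; the mode is at 1.
Mean = 18/(18+1) = 0.947.
Difference = 0.947 − 1.000 = -0.053.
The posterior is left-skewed, so the mode exceeds the mean.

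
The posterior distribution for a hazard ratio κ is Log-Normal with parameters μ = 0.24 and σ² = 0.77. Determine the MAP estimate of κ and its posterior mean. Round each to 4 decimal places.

MAP estimate = 0.5886, posterior mean = 1.8682

Mode = exp(μ − σ²) = exp(-0.53) = 0.5886.
Mean = exp(μ + σ²/2) = exp(0.625) = 1.8682.
Mean > mode: the posterior has a right tail.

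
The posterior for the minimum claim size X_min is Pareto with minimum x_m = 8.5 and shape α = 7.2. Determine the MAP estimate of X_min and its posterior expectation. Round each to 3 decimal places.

MAP = 8.500, posterior mean = 9.871

The Pareto density is strictly decreasing on [x_m, ∞), so the mode is x_m = 8.500.
Mean = α·x_m/(α−1) = 7.2·8.5/6.2 = 9.871.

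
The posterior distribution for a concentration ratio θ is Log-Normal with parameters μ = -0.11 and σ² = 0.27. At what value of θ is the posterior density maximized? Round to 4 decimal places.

Mode = exp(μ − σ²) = exp(-0.38) = 0.6839.
Mean = exp(μ + σ²/2) = exp(0.025) = 1.0253.
This is the posterior mode — the MAP estimate.

0.6839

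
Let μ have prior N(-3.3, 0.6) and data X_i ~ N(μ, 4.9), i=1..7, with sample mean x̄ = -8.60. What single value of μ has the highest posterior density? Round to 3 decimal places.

Posterior for μ is Normal. Precision-weighted mean: (1/0.6·-3.3 + 7/4.9·-8.60) / (1/0.6 + 7/4.9) = -5.746.
A Normal posterior is symmetric, so mode = mean.
This is the posterior mode — the MAP estimate.

-5.746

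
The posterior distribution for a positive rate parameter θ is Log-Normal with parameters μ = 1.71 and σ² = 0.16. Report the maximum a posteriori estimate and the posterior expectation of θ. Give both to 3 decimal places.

Mode = exp(μ − σ²) = exp(1.55) = 4.711.
Mean = exp(μ + σ²/2) = exp(1.790) = 5.989.

MAP = 4.711, posterior mean = 5.989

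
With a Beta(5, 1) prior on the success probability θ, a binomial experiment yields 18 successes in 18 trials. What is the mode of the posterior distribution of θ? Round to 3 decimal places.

1.000

Posterior: Beta(5+18, 1+0) = Beta(23, 1).
Since β = 1 ≤ 1 and α > 1, the Beta density is monotone increasing on [0,1]; the mode is at 1.
Mean = 23/(23+1) = 0.958.
This is the posterior mode — the MAP estimate.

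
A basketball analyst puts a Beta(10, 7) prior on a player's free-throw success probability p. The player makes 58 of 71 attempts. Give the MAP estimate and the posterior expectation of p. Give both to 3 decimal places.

p_MAP = 0.779, E[p|data] = 0.773

Posterior: Beta(10+58, 7+13) = Beta(68, 20).
Mode = (68−1)/(68+20−2) = 67/86 = 0.779.
Mean = 68/(68+20) = 68/88 = 0.773.
The mean is pulled below the mode by the posterior's left skew.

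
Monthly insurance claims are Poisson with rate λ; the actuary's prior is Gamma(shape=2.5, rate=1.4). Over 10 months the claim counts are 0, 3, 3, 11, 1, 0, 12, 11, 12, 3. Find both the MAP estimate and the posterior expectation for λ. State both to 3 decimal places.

Σ counts = 56. Posterior: Gamma(shape = 2.5+56 = 58.5, rate = 1.4+10 = 11.4).
Mode = (α−1)/β = 57.5/11.4 = 5.044.
Mean = α/β = 58.5/11.4 = 5.132.
Right-skewed posterior ⇒ mode < mean.

MAP estimate = 5.044, posterior expectation = 5.132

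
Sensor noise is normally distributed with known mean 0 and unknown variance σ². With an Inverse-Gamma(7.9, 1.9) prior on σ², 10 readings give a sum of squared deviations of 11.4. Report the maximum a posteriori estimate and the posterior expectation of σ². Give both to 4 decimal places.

MAP = 0.5468; posterior mean = 0.6387

Posterior: Inverse-Gamma(shape = 7.9+10/2 = 12.9, scale = 1.9+11.4/2 = 7.6).
Mode = β/(α+1) = 7.6/13.9 = 0.5468.
Mean = β/(α−1) = 7.6/11.9 = 0.6387.
The mean is pulled above the mode by the posterior's right skew.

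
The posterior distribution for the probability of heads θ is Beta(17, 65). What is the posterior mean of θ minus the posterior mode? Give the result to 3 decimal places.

0.007

Mode = (17−1)/(17+65−2) = 16/80 = 0.200.
Mean = 17/(17+65) = 17/82 = 0.207.
Difference = 0.207 − 0.200 = 0.007.
Mean > mode: the posterior has a right tail.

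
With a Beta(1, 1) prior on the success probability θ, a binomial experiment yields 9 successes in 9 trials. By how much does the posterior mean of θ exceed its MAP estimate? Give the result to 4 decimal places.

-0.0909

Posterior: Beta(1+9, 1+0) = Beta(10, 1).
Since β = 1 ≤ 1 and α > 1, the Beta density is monotone increasing on [0,1]; the mode is at 1.
Mean = 10/(10+1) = 0.9091.
Difference = 0.9091 − 1.0000 = -0.0909.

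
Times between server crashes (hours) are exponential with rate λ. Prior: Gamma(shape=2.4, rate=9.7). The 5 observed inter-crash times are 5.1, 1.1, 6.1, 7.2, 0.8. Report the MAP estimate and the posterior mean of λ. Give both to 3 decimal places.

MAP: 0.213. Posterior mean: 0.247.

Σ times = 20.3. Posterior: Gamma(shape = 2.4+5 = 7.4, rate = 9.7+20.3 = 30.0).
Mode = (α−1)/β = 6.4/30.0 = 0.213.
Mean = α/β = 7.4/30.0 = 0.247.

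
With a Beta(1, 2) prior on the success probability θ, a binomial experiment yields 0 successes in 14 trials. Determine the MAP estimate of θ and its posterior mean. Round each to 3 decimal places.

Posterior: Beta(1+0, 2+14) = Beta(1, 16).
Since α = 1 ≤ 1 and β > 1, the Beta density is monotone decreasing on [0,1]; the mode is at 0.
Mean = 1/(1+16) = 0.059.

MAP = 0.000; posterior mean = 0.059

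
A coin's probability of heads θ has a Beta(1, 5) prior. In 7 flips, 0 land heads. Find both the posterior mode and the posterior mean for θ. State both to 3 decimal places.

Posterior: Beta(1+0, 5+7) = Beta(1, 12).
Since α = 1 ≤ 1 and β > 1, the Beta density is monotone decreasing on [0,1]; the mode is at 0.
Mean = 1/(1+12) = 0.077.

MAP: 0.000. Posterior mean: 0.077.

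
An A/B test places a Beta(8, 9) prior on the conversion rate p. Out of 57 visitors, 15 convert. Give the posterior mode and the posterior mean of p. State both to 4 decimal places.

MAP = 0.3056; posterior mean = 0.3108

Posterior: Beta(8+15, 9+42) = Beta(23, 51).
Mode = (23−1)/(23+51−2) = 22/72 = 0.3056.
Mean = 23/(23+51) = 23/74 = 0.3108.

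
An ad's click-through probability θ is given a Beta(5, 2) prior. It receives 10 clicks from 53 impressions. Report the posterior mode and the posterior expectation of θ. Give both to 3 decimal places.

Posterior: Beta(5+10, 2+43) = Beta(15, 45).
Mode = (15−1)/(15+45−2) = 14/58 = 0.241.
Mean = 15/(15+45) = 15/60 = 0.250.

MAP = 0.241; posterior mean = 0.250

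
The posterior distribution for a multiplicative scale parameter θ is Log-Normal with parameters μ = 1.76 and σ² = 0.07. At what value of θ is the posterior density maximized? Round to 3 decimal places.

Mode = exp(μ − σ²) = exp(1.69) = 5.419.
Mean = exp(μ + σ²/2) = exp(1.795) = 6.019.
This is the posterior mode — the MAP estimate.

5.419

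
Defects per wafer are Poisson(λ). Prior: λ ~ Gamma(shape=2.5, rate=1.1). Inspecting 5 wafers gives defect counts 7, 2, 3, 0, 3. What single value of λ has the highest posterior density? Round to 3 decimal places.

2.705

Σ counts = 15. Posterior: Gamma(shape = 2.5+15 = 17.5, rate = 1.1+5 = 6.1).
Mode = (α−1)/β = 16.5/6.1 = 2.705.
Mean = α/β = 17.5/6.1 = 2.869.
This is the posterior mode — the MAP estimate.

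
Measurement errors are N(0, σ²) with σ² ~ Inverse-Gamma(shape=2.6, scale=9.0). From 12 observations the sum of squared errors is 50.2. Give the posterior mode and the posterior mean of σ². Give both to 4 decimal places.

Posterior: Inverse-Gamma(shape = 2.6+12/2 = 8.6, scale = 9.0+50.2/2 = 34.1).
Mode = β/(α+1) = 34.1/9.6 = 3.5521.
Mean = β/(α−1) = 34.1/7.6 = 4.4868.

σ²_MAP = 3.5521, E[σ²|data] = 4.4868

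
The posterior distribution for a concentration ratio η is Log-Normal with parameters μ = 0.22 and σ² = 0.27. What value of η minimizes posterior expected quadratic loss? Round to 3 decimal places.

Mode = exp(μ − σ²) = exp(-0.05) = 0.951.
Mean = exp(μ + σ²/2) = exp(0.355) = 1.426.
Quadratic loss ⇒ the optimal estimator is the posterior mean.

1.426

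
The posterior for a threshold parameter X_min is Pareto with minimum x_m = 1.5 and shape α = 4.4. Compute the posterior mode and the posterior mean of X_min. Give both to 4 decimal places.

MAP = 1.5000; posterior mean = 1.9412

The Pareto density is strictly decreasing on [x_m, ∞), so the mode is x_m = 1.5000.
Mean = α·x_m/(α−1) = 4.4·1.5/3.4 = 1.9412.
Right-skewed posterior ⇒ mode < mean.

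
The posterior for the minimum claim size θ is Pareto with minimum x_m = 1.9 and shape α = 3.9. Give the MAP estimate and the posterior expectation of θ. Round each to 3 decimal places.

MAP = 1.900; posterior mean = 2.555

The Pareto density is strictly decreasing on [x_m, ∞), so the mode is x_m = 1.900.
Mean = α·x_m/(α−1) = 3.9·1.9/2.9 = 2.555.
The mean is pulled above the mode by the posterior's right skew.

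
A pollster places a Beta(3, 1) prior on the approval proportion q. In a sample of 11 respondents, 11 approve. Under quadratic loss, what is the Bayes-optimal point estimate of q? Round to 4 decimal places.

0.9333

Posterior: Beta(3+11, 1+0) = Beta(14, 1).
Since β = 1 ≤ 1 and α > 1, the Beta density is monotone increasing on [0,1]; the mode is at 1.
Mean = 14/(14+1) = 0.9333.
Quadratic loss ⇒ the optimal estimator is the posterior mean.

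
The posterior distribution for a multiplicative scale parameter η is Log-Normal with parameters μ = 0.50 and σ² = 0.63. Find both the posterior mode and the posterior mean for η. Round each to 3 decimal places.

MAP: 0.878. Posterior mean: 2.259.

Mode = exp(μ − σ²) = exp(-0.13) = 0.878.
Mean = exp(μ + σ²/2) = exp(0.815) = 2.259.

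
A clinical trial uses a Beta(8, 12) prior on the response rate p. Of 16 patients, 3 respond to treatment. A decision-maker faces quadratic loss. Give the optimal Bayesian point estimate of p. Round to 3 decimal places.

Posterior: Beta(8+3, 12+13) = Beta(11, 25).
Mode = (11−1)/(11+25−2) = 10/34 = 0.294.
Mean = 11/(11+25) = 11/36 = 0.306.
Quadratic loss ⇒ the optimal estimator is the posterior mean.

0.306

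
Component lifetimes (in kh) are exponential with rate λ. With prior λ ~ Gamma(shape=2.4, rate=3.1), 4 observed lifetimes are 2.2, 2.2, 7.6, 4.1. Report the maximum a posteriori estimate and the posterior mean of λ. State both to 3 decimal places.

MAP: 0.281. Posterior mean: 0.333.

Σ times = 16.1. Posterior: Gamma(shape = 2.4+4 = 6.4, rate = 3.1+16.1 = 19.2).
Mode = (α−1)/β = 5.4/19.2 = 0.281.
Mean = α/β = 6.4/19.2 = 0.333.
Mean > mode: the posterior has a right tail.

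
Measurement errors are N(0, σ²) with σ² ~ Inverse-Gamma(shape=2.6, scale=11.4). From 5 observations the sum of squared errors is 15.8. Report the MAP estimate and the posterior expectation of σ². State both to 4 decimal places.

MAP = 3.1639; posterior mean = 4.7073

Posterior: Inverse-Gamma(shape = 2.6+5/2 = 5.1, scale = 11.4+15.8/2 = 19.3).
Mode = β/(α+1) = 19.3/6.1 = 3.1639.
Mean = β/(α−1) = 19.3/4.1 = 4.7073.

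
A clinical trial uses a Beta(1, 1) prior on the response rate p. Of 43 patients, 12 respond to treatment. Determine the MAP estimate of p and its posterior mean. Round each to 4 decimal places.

Posterior: Beta(1+12, 1+31) = Beta(13, 32).
Mode = (13−1)/(13+32−2) = 12/43 = 0.2791.
Mean = 13/(13+32) = 13/45 = 0.2889.
Right-skewed posterior ⇒ mode < mean.

MAP = 0.2791; posterior mean = 0.2889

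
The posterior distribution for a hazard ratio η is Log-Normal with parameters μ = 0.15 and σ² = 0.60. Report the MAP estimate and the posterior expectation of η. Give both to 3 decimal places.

Mode = exp(μ − σ²) = exp(-0.45) = 0.638.
Mean = exp(μ + σ²/2) = exp(0.450) = 1.568.

MAP = 0.638, posterior mean = 1.568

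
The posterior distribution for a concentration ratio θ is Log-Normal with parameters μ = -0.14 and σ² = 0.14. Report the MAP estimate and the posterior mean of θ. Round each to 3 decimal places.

MAP = 0.756, posterior mean = 0.932

Mode = exp(μ − σ²) = exp(-0.28) = 0.756.
Mean = exp(μ + σ²/2) = exp(-0.070) = 0.932.
The mean is pulled above the mode by the posterior's right skew.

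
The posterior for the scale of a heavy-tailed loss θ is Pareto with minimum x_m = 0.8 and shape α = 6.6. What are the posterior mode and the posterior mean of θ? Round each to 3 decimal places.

The Pareto density is strictly decreasing on [x_m, ∞), so the mode is x_m = 0.800.
Mean = α·x_m/(α−1) = 6.6·0.8/5.6 = 0.943.

posterior mode = 0.800, posterior mean = 0.943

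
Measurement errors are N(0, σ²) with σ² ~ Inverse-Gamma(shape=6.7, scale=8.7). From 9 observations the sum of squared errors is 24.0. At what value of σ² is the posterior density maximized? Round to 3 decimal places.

1.697

Posterior: Inverse-Gamma(shape = 6.7+9/2 = 11.2, scale = 8.7+24.0/2 = 20.7).
Mode = β/(α+1) = 20.7/12.2 = 1.697.
Mean = β/(α−1) = 20.7/10.2 = 2.029.
This is the posterior mode — the MAP estimate.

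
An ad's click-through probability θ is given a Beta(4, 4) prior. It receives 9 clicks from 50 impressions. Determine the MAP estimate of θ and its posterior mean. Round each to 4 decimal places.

Posterior: Beta(4+9, 4+41) = Beta(13, 45).
Mode = (13−1)/(13+45−2) = 12/56 = 0.2143.
Mean = 13/(13+45) = 13/58 = 0.2241.

θ_MAP = 0.2143, E[θ|data] = 0.2241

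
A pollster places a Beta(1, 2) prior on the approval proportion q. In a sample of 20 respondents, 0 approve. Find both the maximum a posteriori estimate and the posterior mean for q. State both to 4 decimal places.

Posterior: Beta(1+0, 2+20) = Beta(1, 22).
Since α = 1 ≤ 1 and β > 1, the Beta density is monotone decreasing on [0,1]; the mode is at 0.
Mean = 1/(1+22) = 0.0435.

q_MAP = 0.0000, E[q|data] = 0.0435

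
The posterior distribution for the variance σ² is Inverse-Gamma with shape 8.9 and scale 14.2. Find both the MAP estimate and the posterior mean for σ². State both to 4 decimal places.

Mode = β/(α+1) = 14.2/9.9 = 1.4343.
Mean = β/(α−1) = 14.2/7.9 = 1.7975.
Right-skewed posterior ⇒ mode < mean.

σ²_MAP = 1.4343, E[σ²|data] = 1.7975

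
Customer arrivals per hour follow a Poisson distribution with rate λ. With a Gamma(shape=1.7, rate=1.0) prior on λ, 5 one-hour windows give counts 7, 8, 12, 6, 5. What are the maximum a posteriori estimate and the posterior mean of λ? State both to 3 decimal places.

λ_MAP = 6.450, E[λ|data] = 6.617

Σ counts = 38. Posterior: Gamma(shape = 1.7+38 = 39.7, rate = 1.0+5 = 6.0).
Mode = (α−1)/β = 38.7/6.0 = 6.450.
Mean = α/β = 39.7/6.0 = 6.617.
The posterior is right-skewed, so the mean exceeds the mode.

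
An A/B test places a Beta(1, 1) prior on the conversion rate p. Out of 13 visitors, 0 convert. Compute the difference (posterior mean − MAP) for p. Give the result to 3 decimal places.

Posterior: Beta(1+0, 1+13) = Beta(1, 14).
Since α = 1 ≤ 1 and β > 1, the Beta density is monotone decreasing on [0,1]; the mode is at 0.
Mean = 1/(1+14) = 0.067.
Difference = 0.067 − 0.000 = 0.067.
The posterior is right-skewed, so the mean exceeds the mode.

0.067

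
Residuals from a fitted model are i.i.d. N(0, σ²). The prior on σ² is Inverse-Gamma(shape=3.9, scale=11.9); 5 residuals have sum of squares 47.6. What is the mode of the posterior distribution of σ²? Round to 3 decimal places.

4.824

Posterior: Inverse-Gamma(shape = 3.9+5/2 = 6.4, scale = 11.9+47.6/2 = 35.7).
Mode = β/(α+1) = 35.7/7.4 = 4.824.
Mean = β/(α−1) = 35.7/5.4 = 6.611.
This is the posterior mode — the MAP estimate.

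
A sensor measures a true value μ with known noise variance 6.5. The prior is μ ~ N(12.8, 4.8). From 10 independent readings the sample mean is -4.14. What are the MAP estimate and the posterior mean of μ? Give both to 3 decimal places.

Posterior for μ is Normal. Precision-weighted mean: (1/4.8·12.8 + 10/6.5·-4.14) / (1/4.8 + 10/6.5) = -2.120.
A Normal posterior is symmetric, so mode = mean.

MAP = -2.120; posterior mean = -2.120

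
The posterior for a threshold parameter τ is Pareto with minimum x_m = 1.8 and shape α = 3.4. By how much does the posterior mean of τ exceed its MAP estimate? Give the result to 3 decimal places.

0.750

The Pareto density is strictly decreasing on [x_m, ∞), so the mode is x_m = 1.800.
Mean = α·x_m/(α−1) = 3.4·1.8/2.4 = 2.550.
Difference = 2.550 − 1.800 = 0.750.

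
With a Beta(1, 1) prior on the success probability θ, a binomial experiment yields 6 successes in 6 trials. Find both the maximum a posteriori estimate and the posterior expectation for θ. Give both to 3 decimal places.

Posterior: Beta(1+6, 1+0) = Beta(7, 1).
Since β = 1 ≤ 1 and α > 1, the Beta density is monotone increasing on [0,1]; the mode is at 1.
Mean = 7/(7+1) = 0.875.

MAP: 1.000. Posterior mean: 0.875.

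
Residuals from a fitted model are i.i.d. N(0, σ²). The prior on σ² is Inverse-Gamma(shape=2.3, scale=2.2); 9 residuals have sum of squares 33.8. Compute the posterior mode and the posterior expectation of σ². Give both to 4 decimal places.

Posterior: Inverse-Gamma(shape = 2.3+9/2 = 6.8, scale = 2.2+33.8/2 = 19.1).
Mode = β/(α+1) = 19.1/7.8 = 2.4487.
Mean = β/(α−1) = 19.1/5.8 = 3.2931.
The mean is pulled above the mode by the posterior's right skew.

σ²_MAP = 2.4487, E[σ²|data] = 3.2931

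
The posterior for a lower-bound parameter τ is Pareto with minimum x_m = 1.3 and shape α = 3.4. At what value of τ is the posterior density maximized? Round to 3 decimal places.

The Pareto density is strictly decreasing on [x_m, ∞), so the mode is x_m = 1.300.
Mean = α·x_m/(α−1) = 3.4·1.3/2.4 = 1.842.
This is the posterior mode — the MAP estimate.

1.300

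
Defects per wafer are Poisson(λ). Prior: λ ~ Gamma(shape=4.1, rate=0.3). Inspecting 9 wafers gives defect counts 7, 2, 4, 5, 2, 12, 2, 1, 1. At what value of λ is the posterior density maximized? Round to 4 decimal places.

4.2043

Σ counts = 36. Posterior: Gamma(shape = 4.1+36 = 40.1, rate = 0.3+9 = 9.3).
Mode = (α−1)/β = 39.1/9.3 = 4.2043.
Mean = α/β = 40.1/9.3 = 4.3118.
This is the posterior mode — the MAP estimate.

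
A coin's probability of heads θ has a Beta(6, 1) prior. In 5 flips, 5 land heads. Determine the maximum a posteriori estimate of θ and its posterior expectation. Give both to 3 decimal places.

MAP = 1.000; posterior mean = 0.917

Posterior: Beta(6+5, 1+0) = Beta(11, 1).
Since β = 1 ≤ 1 and α > 1, the Beta density is monotone increasing on [0,1]; the mode is at 1.
Mean = 11/(11+1) = 0.917.
The posterior is left-skewed, so the mode exceeds the mean.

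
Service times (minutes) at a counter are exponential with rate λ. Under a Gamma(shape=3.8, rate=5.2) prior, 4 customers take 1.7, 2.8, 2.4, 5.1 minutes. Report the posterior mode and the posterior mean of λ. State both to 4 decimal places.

MAP = 0.3953, posterior mean = 0.4535

Σ times = 12.0. Posterior: Gamma(shape = 3.8+4 = 7.8, rate = 5.2+12.0 = 17.2).
Mode = (α−1)/β = 6.8/17.2 = 0.3953.
Mean = α/β = 7.8/17.2 = 0.4535.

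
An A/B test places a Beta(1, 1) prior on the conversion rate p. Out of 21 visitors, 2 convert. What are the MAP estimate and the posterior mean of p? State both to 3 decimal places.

MAP = 0.095; posterior mean = 0.130

Posterior: Beta(1+2, 1+19) = Beta(3, 20).
Mode = (3−1)/(3+20−2) = 2/21 = 0.095.
With a flat prior the MAP equals the MLE, 2/21.
Mean = 3/(3+20) = 3/23 = 0.130.
The posterior is right-skewed, so the mean exceeds the mode.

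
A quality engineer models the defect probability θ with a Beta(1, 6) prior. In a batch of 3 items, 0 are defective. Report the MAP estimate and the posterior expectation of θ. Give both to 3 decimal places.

MAP: 0.000. Posterior mean: 0.100.

Posterior: Beta(1+0, 6+3) = Beta(1, 9).
Since α = 1 ≤ 1 and β > 1, the Beta density is monotone decreasing on [0,1]; the mode is at 0.
Mean = 1/(1+9) = 0.100.
Right-skewed posterior ⇒ mode < mean.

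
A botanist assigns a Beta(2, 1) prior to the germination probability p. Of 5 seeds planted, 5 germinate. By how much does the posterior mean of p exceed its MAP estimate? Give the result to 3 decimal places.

-0.125

Posterior: Beta(2+5, 1+0) = Beta(7, 1).
Since β = 1 ≤ 1 and α > 1, the Beta density is monotone increasing on [0,1]; the mode is at 1.
Mean = 7/(7+1) = 0.875.
Difference = 0.875 − 1.000 = -0.125.
Left-skewed posterior ⇒ mean < mode.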